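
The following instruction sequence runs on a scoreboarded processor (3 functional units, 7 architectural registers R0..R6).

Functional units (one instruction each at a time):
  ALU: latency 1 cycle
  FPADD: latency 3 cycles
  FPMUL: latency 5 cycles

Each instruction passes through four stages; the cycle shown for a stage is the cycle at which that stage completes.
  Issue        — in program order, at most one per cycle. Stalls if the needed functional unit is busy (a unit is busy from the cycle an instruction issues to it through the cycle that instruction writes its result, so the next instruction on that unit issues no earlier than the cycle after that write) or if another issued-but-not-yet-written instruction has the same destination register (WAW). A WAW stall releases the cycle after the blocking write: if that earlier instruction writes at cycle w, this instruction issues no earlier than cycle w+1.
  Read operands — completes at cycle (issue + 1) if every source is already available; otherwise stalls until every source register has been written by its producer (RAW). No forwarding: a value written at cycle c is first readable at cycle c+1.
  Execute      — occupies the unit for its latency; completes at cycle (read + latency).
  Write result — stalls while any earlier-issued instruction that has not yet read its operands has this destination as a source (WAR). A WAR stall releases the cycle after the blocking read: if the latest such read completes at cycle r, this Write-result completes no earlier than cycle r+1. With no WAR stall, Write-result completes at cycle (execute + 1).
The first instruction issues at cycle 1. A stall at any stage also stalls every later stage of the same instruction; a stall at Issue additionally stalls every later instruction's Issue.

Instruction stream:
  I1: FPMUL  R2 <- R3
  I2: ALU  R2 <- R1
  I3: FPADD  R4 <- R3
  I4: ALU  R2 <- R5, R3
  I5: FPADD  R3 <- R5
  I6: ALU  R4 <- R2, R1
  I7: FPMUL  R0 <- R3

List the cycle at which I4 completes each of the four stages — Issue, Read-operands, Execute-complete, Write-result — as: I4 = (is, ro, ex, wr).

[I1] 1/2/7/8
[I2] 9/10/11/12  (WAW R2: wait I1 write@8)
[I3] 10/11/14/15
[I4] 13/14/15/16  (struct: ALU busy until I2 writes@12)
[I5] 16/17/20/21  (struct: FPADD busy until I3 writes@15)
[I6] 17/18/19/20
[I7] 18/22/27/28  (RAW R3: wait I5 write@21)

I4 = (13, 14, 15, 16)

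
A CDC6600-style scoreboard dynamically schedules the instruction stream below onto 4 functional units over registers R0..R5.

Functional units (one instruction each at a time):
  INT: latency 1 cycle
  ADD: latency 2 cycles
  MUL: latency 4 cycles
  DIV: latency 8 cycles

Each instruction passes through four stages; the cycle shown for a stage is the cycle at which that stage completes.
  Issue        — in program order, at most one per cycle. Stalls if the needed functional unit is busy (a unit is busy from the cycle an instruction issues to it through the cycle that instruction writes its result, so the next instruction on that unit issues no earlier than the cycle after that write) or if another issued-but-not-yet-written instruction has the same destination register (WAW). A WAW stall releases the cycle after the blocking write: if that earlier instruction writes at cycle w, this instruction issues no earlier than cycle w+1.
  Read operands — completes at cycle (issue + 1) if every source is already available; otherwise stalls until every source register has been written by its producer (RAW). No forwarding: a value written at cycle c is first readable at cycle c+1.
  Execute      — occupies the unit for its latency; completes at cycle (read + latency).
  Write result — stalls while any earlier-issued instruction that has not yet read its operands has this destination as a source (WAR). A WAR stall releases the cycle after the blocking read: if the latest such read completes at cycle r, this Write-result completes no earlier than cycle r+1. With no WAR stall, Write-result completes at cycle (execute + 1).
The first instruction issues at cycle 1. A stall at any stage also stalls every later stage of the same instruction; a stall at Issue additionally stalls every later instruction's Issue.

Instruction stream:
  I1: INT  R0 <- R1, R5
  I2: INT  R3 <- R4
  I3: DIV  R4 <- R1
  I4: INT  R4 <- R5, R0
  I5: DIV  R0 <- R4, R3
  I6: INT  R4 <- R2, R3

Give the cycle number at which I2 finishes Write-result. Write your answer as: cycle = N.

cycle = 8

1) issue 1, read 2, done 3, write 4
2) issue 5, read 6, done 7, write 8  <struct: INT busy until I1 writes@4>
3) issue 6, read 7, done 15, write 16
4) issue 17, read 18, done 19, write 20  <WAW R4: wait I3 write@16>
5) issue 18, read 21, done 29, write 30  <RAW R4: wait I4 write@20>
6) issue 21, read 22, done 23, write 24  <struct: INT busy until I4 writes@20>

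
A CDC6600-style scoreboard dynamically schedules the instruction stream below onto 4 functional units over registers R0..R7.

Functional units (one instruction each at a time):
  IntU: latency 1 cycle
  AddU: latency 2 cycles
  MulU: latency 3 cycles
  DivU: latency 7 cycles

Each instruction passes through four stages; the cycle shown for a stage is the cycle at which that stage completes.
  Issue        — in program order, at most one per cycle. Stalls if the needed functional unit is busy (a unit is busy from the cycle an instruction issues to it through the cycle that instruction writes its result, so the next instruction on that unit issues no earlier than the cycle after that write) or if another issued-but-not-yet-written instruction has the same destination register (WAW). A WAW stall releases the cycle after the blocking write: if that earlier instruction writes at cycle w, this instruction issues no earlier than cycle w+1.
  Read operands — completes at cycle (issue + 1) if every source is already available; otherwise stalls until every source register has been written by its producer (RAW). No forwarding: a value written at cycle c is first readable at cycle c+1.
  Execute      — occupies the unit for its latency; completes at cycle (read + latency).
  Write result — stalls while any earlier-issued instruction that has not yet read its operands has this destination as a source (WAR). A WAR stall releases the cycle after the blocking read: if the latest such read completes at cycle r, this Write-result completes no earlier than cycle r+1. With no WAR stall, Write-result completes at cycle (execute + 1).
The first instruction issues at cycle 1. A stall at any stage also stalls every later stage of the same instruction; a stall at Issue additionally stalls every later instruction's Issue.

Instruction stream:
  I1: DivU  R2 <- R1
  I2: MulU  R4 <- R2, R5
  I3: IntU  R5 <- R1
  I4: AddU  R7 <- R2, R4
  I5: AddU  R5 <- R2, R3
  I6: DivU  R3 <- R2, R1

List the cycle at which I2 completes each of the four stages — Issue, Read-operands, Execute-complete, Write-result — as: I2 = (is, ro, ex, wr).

I2 = (2, 11, 14, 15)

  I1 | 1 | 2 | 9 | 10
  I2 | 2 | 11 | 14 | 15   RAW R2: wait I1 write@10
  I3 | 3 | 4 | 5 | 12   WAR R5: wait I2 read@11
  I4 | 4 | 16 | 18 | 19   RAW R4: wait I2 write@15
  I5 | 20 | 21 | 23 | 24   struct: AddU busy until I4 writes@19
  I6 | 21 | 22 | 29 | 30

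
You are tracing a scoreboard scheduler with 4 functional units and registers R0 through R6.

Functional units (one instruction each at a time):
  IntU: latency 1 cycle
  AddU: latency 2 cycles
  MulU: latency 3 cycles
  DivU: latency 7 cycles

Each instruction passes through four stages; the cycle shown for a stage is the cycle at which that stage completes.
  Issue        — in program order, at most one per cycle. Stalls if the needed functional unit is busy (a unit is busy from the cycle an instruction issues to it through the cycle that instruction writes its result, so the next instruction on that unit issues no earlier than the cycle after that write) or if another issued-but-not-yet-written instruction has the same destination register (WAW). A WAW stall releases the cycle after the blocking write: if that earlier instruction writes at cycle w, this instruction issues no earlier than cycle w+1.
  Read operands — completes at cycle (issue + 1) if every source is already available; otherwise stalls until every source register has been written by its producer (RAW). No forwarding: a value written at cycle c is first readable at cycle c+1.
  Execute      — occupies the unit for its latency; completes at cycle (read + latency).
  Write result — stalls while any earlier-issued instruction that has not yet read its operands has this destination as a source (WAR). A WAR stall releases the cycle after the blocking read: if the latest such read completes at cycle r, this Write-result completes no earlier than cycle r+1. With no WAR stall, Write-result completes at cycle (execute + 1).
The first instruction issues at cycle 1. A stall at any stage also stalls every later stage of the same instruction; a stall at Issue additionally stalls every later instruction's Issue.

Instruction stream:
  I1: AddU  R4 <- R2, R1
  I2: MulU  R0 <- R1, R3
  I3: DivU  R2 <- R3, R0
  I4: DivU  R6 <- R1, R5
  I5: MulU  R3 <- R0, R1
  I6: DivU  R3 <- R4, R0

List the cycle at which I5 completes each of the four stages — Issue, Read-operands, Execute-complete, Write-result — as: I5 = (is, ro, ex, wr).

I5 = (18, 19, 22, 23)

[1] I1 dispatched to AddU
[2] I1 operands ready | I2 dispatched to MulU
[3] I2 operands ready | I3 dispatched to DivU
[4] I1 complete
[5] R4←I1
[6] I2 complete
[7] R0←I2
[8] I3 operands ready
[15] I3 complete
[16] R2←I3
[17] I4 dispatched to DivU
[18] I4 operands ready | I5 dispatched to MulU
[19] I5 operands ready
[22] I5 complete
[23] R3←I5
[25] I4 complete
[26] R6←I4
[27] I6 dispatched to DivU
[28] I6 operands ready
[35] I6 complete
[36] R3←I6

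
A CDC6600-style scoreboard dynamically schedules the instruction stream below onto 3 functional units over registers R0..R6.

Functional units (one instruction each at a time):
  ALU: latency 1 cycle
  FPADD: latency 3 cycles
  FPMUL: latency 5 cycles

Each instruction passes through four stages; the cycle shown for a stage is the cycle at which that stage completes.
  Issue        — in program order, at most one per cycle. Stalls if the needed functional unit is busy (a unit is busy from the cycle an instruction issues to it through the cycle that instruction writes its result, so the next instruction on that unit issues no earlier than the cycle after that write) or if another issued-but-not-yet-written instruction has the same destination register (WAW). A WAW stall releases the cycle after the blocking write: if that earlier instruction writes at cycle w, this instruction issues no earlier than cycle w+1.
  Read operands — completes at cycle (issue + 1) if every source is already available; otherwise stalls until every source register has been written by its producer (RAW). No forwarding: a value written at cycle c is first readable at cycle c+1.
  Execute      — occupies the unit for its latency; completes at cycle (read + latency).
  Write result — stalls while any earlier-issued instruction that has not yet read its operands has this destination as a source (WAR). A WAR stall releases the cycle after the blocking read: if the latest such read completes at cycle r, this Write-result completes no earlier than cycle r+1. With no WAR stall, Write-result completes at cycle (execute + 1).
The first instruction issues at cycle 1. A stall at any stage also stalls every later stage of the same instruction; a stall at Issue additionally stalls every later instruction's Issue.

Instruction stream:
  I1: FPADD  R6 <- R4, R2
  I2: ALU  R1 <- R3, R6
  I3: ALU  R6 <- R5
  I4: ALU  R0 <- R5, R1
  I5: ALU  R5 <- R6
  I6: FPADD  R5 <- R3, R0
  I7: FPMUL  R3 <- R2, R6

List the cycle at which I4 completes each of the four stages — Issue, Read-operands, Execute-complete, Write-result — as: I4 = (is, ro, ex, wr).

I1 -> (1, 2, 5, 6)
I2 -> (2, 7, 8, 9)  // RAW R6: wait I1 write@6
I3 -> (10, 11, 12, 13)  // struct: ALU busy until I2 writes@9
I4 -> (14, 15, 16, 17)  // struct: ALU busy until I3 writes@13
I5 -> (18, 19, 20, 21)  // struct: ALU busy until I4 writes@17
I6 -> (22, 23, 26, 27)  // WAW R5: wait I5 write@21
I7 -> (23, 24, 29, 30)

I4 = (14, 15, 16, 17)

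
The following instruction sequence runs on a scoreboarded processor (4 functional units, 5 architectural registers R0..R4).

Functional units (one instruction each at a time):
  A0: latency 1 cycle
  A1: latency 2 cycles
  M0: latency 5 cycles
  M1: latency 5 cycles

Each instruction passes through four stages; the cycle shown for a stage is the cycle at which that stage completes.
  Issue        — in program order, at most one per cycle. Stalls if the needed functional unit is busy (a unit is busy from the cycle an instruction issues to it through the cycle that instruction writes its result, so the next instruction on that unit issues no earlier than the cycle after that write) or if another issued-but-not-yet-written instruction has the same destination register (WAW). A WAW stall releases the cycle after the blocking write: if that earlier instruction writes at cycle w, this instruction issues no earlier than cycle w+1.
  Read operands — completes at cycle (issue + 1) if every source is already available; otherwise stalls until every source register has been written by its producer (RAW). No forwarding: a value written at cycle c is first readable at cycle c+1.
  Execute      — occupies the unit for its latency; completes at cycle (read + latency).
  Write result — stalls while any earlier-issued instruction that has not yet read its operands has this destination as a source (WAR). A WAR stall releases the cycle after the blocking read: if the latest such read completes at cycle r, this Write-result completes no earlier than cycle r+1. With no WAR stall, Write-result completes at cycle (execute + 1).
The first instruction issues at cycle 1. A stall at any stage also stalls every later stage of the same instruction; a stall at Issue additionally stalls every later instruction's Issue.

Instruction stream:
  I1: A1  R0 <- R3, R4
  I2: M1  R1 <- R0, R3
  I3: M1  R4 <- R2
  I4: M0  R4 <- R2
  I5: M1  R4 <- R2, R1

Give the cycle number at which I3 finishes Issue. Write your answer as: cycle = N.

[1] I1→A1
[2] I1 RO, I2→M1
[4] I1 EX
[5] I1 WR R0
[6] I2 RO
[11] I2 EX
[12] I2 WR R1
[13] I3→M1
[14] I3 RO
[19] I3 EX
[20] I3 WR R4
[21] I4→M0
[22] I4 RO
[27] I4 EX
[28] I4 WR R4
[29] I5→M1
[30] I5 RO
[35] I5 EX
[36] I5 WR R4

cycle = 13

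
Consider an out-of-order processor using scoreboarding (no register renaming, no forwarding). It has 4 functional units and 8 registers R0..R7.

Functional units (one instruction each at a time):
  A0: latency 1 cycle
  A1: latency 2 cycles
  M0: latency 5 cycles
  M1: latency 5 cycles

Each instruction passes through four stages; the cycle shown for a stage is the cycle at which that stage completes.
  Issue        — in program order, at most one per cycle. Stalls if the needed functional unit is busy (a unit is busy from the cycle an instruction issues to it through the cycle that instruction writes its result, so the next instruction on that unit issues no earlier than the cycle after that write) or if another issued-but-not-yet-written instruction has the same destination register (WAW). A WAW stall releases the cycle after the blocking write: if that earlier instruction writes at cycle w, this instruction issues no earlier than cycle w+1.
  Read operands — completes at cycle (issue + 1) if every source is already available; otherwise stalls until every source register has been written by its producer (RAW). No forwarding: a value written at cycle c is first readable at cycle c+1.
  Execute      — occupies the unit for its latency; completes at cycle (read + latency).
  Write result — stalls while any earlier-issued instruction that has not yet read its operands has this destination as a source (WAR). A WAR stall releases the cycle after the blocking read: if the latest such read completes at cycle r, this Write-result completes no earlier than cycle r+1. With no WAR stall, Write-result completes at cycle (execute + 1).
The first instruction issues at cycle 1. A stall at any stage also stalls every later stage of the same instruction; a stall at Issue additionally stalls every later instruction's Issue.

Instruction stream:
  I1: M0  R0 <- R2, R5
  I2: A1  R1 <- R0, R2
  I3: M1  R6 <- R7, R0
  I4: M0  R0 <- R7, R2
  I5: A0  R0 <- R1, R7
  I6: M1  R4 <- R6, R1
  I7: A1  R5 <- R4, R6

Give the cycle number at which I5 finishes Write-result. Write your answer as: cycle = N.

[1] I1 issues→M0
[2] I1 reads | I2 issues→A1
[3] I3 issues→M1
[7] I1 exec-done
[8] I1 writes R0
[9] I2 reads | I3 reads | I4 issues→M0
[10] I4 reads
[11] I2 exec-done
[12] I2 writes R1
[14] I3 exec-done
[15] I3 writes R6 | I4 exec-done
[16] I4 writes R0
[17] I5 issues→A0
[18] I5 reads | I6 issues→M1
[19] I5 exec-done | I6 reads | I7 issues→A1
[20] I5 writes R0
[24] I6 exec-done
[25] I6 writes R4
[26] I7 reads
[28] I7 exec-done
[29] I7 writes R5

cycle = 20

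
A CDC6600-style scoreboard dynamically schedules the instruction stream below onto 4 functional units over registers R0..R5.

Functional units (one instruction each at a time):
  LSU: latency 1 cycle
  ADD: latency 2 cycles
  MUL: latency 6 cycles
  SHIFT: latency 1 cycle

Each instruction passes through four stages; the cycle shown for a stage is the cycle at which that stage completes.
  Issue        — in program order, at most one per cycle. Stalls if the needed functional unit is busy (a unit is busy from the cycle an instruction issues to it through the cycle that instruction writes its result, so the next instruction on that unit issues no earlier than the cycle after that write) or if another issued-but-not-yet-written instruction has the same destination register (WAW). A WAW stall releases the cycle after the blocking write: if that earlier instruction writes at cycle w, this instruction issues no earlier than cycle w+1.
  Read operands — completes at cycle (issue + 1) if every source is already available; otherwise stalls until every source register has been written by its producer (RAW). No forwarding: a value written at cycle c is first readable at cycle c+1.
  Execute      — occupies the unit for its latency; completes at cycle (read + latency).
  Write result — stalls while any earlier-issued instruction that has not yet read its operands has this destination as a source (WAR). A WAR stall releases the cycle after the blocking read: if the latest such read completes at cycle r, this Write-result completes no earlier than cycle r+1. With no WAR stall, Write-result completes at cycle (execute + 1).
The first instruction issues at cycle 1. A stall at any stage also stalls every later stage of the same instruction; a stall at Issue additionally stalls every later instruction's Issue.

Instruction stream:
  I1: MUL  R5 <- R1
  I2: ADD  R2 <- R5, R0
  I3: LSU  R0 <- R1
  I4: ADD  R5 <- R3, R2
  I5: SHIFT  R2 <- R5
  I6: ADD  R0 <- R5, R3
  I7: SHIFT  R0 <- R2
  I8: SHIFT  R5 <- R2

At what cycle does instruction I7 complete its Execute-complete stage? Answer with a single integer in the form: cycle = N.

t=1  I1→MUL
t=2  I1 RO · I2→ADD
t=3  I3→LSU
t=4  I3 RO
t=5  I3 EX
t=8  I1 EX
t=9  I1 WR R5
t=10  I2 RO
t=11  I3 WR R0
t=12  I2 EX
t=13  I2 WR R2
t=14  I4→ADD
t=15  I4 RO · I5→SHIFT
t=17  I4 EX
t=18  I4 WR R5
t=19  I5 RO · I6→ADD
t=20  I5 EX · I6 RO
t=21  I5 WR R2
t=22  I6 EX
t=23  I6 WR R0
t=24  I7→SHIFT
t=25  I7 RO
t=26  I7 EX
t=27  I7 WR R0
t=28  I8→SHIFT
t=29  I8 RO
t=30  I8 EX
t=31  I8 WR R5

cycle = 26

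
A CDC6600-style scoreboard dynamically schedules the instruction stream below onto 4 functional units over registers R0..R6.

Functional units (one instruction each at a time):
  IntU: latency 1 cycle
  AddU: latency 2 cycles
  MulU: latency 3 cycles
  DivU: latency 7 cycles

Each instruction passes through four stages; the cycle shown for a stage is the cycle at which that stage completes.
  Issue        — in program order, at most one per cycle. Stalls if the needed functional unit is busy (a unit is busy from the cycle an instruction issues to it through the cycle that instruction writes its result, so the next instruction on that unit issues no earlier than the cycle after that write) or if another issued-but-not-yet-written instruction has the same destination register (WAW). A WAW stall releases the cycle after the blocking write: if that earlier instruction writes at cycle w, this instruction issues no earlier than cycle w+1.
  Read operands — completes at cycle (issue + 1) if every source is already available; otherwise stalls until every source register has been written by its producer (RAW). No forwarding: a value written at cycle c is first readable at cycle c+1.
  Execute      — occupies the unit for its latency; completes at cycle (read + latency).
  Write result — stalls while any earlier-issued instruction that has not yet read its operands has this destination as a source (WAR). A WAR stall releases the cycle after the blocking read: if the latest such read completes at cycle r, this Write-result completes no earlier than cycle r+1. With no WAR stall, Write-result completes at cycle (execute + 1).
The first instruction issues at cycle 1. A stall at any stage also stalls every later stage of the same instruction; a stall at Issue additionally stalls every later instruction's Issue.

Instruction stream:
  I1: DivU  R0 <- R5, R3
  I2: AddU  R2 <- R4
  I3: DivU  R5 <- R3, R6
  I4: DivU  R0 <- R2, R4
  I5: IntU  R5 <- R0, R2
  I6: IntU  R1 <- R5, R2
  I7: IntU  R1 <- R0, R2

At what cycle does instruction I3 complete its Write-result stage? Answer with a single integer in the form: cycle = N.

I1  is:1  ro:2  ex:9  wr:10
I2  is:2  ro:3  ex:5  wr:6
I3  is:11  ro:12  ex:19  wr:20  — struct: DivU busy until I1 writes@10
I4  is:21  ro:22  ex:29  wr:30  — struct: DivU busy until I3 writes@20
I5  is:22  ro:31  ex:32  wr:33  — RAW R0: wait I4 write@30
I6  is:34  ro:35  ex:36  wr:37  — struct: IntU busy until I5 writes@33
I7  is:38  ro:39  ex:40  wr:41  — struct: IntU busy until I6 writes@37

cycle = 20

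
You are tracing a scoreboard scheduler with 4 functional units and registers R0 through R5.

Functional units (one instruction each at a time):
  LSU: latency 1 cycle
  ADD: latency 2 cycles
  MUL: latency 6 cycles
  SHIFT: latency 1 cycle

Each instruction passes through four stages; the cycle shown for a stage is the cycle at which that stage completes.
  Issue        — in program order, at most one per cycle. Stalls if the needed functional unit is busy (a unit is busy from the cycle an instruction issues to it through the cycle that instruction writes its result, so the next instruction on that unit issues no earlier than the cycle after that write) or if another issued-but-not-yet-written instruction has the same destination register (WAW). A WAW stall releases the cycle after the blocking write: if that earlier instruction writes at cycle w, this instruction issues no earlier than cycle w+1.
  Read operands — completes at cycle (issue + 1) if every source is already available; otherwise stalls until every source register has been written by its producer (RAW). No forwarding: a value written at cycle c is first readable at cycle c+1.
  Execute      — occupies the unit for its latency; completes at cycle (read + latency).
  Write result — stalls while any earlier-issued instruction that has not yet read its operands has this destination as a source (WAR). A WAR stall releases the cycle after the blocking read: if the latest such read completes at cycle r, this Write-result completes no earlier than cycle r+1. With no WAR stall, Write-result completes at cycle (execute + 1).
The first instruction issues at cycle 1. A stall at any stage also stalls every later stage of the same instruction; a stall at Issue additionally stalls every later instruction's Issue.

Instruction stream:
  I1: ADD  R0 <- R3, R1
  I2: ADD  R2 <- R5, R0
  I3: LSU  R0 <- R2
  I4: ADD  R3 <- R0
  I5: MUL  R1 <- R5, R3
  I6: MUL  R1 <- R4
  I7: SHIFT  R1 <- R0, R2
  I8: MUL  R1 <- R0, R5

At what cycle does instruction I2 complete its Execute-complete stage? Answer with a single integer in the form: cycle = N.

  I1 | 1 | 2 | 4 | 5
  I2 | 6 | 7 | 9 | 10   struct: ADD busy until I1 writes@5
  I3 | 7 | 11 | 12 | 13   RAW R2: wait I2 write@10
  I4 | 11 | 14 | 16 | 17   struct: ADD busy until I2 writes@10 · RAW R0: wait I3 write@13
  I5 | 12 | 18 | 24 | 25   RAW R3: wait I4 write@17
  I6 | 26 | 27 | 33 | 34   struct: MUL busy until I5 writes@25
  I7 | 35 | 36 | 37 | 38   WAW R1: wait I6 write@34
  I8 | 39 | 40 | 46 | 47   WAW R1: wait I7 write@38

cycle = 9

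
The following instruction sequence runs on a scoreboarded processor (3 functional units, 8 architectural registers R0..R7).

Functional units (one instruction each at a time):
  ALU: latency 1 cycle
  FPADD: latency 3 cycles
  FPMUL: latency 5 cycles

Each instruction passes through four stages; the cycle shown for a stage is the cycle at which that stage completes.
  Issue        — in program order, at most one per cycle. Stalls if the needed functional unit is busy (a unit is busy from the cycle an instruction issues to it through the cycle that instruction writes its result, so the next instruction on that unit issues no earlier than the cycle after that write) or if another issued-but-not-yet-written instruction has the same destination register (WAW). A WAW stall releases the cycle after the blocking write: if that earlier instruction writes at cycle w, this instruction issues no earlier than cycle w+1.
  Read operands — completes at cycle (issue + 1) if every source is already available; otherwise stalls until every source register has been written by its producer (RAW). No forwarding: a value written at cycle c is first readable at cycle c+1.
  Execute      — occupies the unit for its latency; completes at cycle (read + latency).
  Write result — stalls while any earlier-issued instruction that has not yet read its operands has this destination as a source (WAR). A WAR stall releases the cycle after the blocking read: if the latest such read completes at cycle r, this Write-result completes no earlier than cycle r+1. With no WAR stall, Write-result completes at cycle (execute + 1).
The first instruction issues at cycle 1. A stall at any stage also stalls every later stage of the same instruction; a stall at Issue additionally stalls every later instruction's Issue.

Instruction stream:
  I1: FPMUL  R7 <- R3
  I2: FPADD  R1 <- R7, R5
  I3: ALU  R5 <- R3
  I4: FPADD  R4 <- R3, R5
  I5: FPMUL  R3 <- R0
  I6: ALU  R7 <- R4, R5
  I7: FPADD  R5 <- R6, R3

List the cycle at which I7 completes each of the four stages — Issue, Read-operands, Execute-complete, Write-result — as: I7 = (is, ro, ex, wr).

I7 = (20, 23, 26, 27)

t=1  I1→FPMUL
t=2  I1 RO; I2→FPADD
t=3  I3→ALU
t=4  I3 RO
t=5  I3 EX
t=7  I1 EX
t=8  I1 WR R7
t=9  I2 RO
t=10  I3 WR R5
t=12  I2 EX
t=13  I2 WR R1
t=14  I4→FPADD
t=15  I4 RO; I5→FPMUL
t=16  I5 RO; I6→ALU
t=18  I4 EX
t=19  I4 WR R4
t=20  I6 RO; I7→FPADD
t=21  I5 EX; I6 EX
t=22  I5 WR R3; I6 WR R7
t=23  I7 RO
t=26  I7 EX
t=27  I7 WR R5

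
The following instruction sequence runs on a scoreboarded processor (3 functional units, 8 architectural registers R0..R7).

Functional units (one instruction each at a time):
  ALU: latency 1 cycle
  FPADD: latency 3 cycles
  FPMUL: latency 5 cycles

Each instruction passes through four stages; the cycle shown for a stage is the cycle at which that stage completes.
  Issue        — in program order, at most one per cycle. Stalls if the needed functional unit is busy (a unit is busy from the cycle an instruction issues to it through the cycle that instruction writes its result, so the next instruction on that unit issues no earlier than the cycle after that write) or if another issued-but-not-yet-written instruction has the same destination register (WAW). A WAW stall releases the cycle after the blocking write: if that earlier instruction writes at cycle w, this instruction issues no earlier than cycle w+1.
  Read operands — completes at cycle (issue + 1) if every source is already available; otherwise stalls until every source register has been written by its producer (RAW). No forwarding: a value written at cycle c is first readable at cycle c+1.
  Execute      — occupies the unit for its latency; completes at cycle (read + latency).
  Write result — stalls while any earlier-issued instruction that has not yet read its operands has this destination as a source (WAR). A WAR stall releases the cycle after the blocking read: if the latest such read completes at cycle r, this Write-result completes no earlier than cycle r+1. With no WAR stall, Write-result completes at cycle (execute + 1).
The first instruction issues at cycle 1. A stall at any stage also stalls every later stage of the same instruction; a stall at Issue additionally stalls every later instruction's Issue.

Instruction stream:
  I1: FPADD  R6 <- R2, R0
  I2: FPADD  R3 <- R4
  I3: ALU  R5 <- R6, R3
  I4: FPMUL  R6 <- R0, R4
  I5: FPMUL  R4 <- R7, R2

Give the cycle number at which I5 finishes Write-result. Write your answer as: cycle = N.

cycle = 24

I1  is:1  ro:2  ex:5  wr:6
I2  is:7  ro:8  ex:11  wr:12  — struct: FPADD busy until I1 writes@6
I3  is:8  ro:13  ex:14  wr:15  — RAW R3: wait I2 write@12
I4  is:9  ro:10  ex:15  wr:16
I5  is:17  ro:18  ex:23  wr:24  — struct: FPMUL busy until I4 writes@16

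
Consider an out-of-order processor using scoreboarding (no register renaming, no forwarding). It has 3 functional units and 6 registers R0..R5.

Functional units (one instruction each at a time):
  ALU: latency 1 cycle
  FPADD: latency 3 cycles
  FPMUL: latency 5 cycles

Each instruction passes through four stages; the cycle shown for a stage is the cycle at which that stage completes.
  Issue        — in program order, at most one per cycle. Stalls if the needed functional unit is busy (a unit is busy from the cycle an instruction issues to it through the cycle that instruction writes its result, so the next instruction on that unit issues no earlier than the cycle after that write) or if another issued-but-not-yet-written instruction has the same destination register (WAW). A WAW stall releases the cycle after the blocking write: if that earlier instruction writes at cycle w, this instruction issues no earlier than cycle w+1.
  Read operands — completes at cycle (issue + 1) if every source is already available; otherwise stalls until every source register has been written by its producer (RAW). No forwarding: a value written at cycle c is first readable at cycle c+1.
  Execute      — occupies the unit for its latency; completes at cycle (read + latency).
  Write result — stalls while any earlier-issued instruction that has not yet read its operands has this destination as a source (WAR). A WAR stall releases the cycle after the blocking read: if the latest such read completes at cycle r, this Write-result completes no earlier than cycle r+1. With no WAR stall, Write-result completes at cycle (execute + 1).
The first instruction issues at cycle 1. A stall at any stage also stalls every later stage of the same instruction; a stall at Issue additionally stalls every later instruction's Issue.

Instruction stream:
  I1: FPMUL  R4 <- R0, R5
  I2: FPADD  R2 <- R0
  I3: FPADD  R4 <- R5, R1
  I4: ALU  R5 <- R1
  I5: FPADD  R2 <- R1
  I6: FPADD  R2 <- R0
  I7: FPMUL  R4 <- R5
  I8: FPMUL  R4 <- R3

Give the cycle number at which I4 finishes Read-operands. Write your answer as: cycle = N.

cycle = 11

  I1 | 1 | 2 | 7 | 8
  I2 | 2 | 3 | 6 | 7
  I3 | 9 | 10 | 13 | 14   WAW R4: wait I1 write@8
  I4 | 10 | 11 | 12 | 13
  I5 | 15 | 16 | 19 | 20   struct: FPADD busy until I3 writes@14
  I6 | 21 | 22 | 25 | 26   struct: FPADD busy until I5 writes@20
  I7 | 22 | 23 | 28 | 29
  I8 | 30 | 31 | 36 | 37   struct: FPMUL busy until I7 writes@29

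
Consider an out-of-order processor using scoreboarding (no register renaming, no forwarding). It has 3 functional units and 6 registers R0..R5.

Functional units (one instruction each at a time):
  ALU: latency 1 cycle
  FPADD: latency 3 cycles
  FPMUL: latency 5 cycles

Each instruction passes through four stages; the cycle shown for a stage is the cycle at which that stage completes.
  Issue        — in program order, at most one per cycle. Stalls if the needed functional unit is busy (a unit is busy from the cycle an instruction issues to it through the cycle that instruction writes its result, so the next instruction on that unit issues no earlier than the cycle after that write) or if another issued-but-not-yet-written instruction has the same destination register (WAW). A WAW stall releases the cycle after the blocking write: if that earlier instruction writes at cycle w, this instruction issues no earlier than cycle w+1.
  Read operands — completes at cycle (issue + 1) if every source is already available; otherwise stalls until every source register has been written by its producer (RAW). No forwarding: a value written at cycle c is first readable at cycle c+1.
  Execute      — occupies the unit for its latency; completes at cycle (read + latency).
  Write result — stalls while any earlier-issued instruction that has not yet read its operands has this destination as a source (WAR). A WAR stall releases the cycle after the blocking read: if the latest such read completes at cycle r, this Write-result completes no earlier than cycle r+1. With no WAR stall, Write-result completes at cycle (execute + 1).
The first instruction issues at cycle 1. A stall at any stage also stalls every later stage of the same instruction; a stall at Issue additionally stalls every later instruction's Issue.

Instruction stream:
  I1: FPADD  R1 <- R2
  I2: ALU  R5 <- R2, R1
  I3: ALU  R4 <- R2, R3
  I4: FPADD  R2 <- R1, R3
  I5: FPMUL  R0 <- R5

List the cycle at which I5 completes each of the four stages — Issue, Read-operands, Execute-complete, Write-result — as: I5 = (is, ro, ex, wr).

I5 = (12, 13, 18, 19)

I1: IS=1 RO=2 EX=5 WR=6
I2: IS=2 RO=7 EX=8 WR=9  [RAW R1: wait I1 write@6]
I3: IS=10 RO=11 EX=12 WR=13  [struct: ALU busy until I2 writes@9]
I4: IS=11 RO=12 EX=15 WR=16
I5: IS=12 RO=13 EX=18 WR=19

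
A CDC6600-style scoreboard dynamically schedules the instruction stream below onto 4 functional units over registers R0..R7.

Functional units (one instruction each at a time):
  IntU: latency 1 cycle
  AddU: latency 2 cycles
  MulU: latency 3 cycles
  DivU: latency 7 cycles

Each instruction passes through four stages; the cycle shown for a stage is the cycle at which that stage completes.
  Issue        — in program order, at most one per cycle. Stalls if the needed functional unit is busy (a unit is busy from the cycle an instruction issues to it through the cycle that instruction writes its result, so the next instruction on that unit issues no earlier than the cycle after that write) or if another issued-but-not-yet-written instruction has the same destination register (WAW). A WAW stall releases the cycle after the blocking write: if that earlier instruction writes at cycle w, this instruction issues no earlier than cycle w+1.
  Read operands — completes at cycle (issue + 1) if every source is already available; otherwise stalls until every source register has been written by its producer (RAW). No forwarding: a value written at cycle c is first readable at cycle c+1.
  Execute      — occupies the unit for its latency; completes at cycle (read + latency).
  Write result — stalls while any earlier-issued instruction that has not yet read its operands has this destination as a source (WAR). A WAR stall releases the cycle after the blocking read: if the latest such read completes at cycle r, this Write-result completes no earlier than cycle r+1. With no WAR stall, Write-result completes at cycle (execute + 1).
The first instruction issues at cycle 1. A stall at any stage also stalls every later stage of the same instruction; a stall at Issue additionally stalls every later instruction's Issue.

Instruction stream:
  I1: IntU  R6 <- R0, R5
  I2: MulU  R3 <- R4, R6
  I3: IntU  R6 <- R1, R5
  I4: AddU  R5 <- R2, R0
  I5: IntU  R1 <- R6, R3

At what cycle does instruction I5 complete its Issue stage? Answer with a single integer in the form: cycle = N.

c1: issue I1 (IntU)
c2: I1 read-ops | issue I2 (MulU)
c3: I1 finished on IntU
c4: I1→R6
c5: I2 read-ops | issue I3 (IntU)
c6: I3 read-ops | issue I4 (AddU)
c7: I3 finished on IntU | I4 read-ops
c8: I2 finished on MulU | I3→R6
c9: I2→R3 | I4 finished on AddU | issue I5 (IntU)
c10: I4→R5 | I5 read-ops
c11: I5 finished on IntU
c12: I5→R1

cycle = 9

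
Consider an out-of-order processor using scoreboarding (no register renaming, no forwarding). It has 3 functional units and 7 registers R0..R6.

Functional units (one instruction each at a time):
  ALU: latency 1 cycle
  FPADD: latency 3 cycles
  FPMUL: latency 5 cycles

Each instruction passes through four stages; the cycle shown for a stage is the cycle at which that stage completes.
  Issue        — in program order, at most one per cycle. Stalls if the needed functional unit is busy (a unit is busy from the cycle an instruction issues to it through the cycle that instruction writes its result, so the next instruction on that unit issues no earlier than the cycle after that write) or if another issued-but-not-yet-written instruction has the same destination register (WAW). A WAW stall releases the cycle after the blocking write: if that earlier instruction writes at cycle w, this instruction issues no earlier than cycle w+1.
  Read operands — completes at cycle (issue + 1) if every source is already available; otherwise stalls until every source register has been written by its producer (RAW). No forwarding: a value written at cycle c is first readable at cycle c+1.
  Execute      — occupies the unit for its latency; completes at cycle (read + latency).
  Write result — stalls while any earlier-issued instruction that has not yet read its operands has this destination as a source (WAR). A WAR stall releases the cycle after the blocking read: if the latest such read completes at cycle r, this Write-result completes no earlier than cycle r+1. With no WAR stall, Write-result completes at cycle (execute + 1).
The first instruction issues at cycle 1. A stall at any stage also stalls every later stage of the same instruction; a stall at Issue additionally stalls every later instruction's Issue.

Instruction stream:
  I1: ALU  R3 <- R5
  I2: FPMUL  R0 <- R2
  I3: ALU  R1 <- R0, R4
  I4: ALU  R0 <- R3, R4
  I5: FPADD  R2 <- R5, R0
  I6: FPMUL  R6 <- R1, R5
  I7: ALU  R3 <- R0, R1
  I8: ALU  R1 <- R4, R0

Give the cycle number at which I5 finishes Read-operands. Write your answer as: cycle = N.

cycle = 17

cycle 1: I1 issues→ALU
cycle 2: I1 reads; I2 issues→FPMUL
cycle 3: I1 exec-done; I2 reads
cycle 4: I1 writes R3
cycle 5: I3 issues→ALU
cycle 8: I2 exec-done
cycle 9: I2 writes R0
cycle 10: I3 reads
cycle 11: I3 exec-done
cycle 12: I3 writes R1
cycle 13: I4 issues→ALU
cycle 14: I4 reads; I5 issues→FPADD
cycle 15: I4 exec-done; I6 issues→FPMUL
cycle 16: I4 writes R0; I6 reads
cycle 17: I5 reads; I7 issues→ALU
cycle 18: I7 reads
cycle 19: I7 exec-done
cycle 20: I5 exec-done; I7 writes R3
cycle 21: I5 writes R2; I6 exec-done; I8 issues→ALU
cycle 22: I6 writes R6; I8 reads
cycle 23: I8 exec-done
cycle 24: I8 writes R1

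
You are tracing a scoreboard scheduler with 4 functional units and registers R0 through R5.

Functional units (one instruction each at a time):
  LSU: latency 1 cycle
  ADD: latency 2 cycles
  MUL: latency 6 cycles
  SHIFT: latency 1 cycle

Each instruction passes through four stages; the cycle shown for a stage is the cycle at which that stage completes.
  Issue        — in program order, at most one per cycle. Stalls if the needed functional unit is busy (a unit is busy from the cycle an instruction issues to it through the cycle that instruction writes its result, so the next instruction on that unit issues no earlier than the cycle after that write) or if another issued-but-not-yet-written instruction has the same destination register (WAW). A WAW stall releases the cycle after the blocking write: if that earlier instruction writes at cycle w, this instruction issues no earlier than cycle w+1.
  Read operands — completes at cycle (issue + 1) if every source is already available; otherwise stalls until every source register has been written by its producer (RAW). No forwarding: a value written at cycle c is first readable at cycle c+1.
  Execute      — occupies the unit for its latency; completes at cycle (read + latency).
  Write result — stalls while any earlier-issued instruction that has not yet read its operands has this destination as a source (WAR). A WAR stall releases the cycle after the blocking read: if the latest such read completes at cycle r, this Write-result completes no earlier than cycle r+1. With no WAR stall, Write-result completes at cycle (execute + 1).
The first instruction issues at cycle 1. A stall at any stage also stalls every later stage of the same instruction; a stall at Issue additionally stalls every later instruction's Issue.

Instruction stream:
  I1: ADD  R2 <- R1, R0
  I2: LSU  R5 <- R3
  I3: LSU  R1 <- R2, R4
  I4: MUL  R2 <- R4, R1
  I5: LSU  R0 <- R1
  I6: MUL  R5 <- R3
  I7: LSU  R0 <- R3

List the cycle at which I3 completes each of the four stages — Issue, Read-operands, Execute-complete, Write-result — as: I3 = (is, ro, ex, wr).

cycle 1: issue I1 (ADD)
cycle 2: I1 read-ops, issue I2 (LSU)
cycle 3: I2 read-ops
cycle 4: I1 finished on ADD, I2 finished on LSU
cycle 5: I1→R2, I2→R5
cycle 6: issue I3 (LSU)
cycle 7: I3 read-ops, issue I4 (MUL)
cycle 8: I3 finished on LSU
cycle 9: I3→R1
cycle 10: I4 read-ops, issue I5 (LSU)
cycle 11: I5 read-ops
cycle 12: I5 finished on LSU
cycle 13: I5→R0
cycle 16: I4 finished on MUL
cycle 17: I4→R2
cycle 18: issue I6 (MUL)
cycle 19: I6 read-ops, issue I7 (LSU)
cycle 20: I7 read-ops
cycle 21: I7 finished on LSU
cycle 22: I7→R0
cycle 25: I6 finished on MUL
cycle 26: I6→R5

I3 = (6, 7, 8, 9)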